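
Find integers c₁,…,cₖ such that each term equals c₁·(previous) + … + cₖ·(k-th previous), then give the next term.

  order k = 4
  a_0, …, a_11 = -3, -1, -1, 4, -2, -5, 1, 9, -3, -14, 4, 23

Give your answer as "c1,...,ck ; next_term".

0,-1,0,1 ; -7

  a_4 = 0·4 + -1·-1 + 0·-1 + 1·-3 = -2
  a_5 = 0·-2 + -1·4 + 0·-1 + 1·-1 = -5
  a_6 = 0·-5 + -1·-2 + 0·4 + 1·-1 = 1
  a_7 = 0·1 + -1·-5 + 0·-2 + 1·4 = 9
  a_8 = 0·9 + -1·1 + 0·-5 + 1·-2 = -3
  a_9 = 0·-3 + -1·9 + 0·1 + 1·-5 = -14
  a_10 = 0·-14 + -1·-3 + 0·9 + 1·1 = 4
  a_11 = 0·4 + -1·-14 + 0·-3 + 1·9 = 23
  a_12 = 0·23 + -1·4 + 0·-14 + 1·-3 = -7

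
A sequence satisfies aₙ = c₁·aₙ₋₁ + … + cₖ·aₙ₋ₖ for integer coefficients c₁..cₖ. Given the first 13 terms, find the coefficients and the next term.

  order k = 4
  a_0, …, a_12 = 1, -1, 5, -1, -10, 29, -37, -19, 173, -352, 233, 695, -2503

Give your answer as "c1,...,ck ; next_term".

  a_4 = -1·-1 + -1·5 + 3·-1 + -3·1 = -10
  a_5 = -1·-10 + -1·-1 + 3·5 + -3·-1 = 29
  a_6 = -1·29 + -1·-10 + 3·-1 + -3·5 = -37
  a_7 = -1·-37 + -1·29 + 3·-10 + -3·-1 = -19
  a_8 = -1·-19 + -1·-37 + 3·29 + -3·-10 = 173
  a_9 = -1·173 + -1·-19 + 3·-37 + -3·29 = -352
  a_10 = -1·-352 + -1·173 + 3·-19 + -3·-37 = 233
  a_11 = -1·233 + -1·-352 + 3·173 + -3·-19 = 695
  a_12 = -1·695 + -1·233 + 3·-352 + -3·173 = -2503
  a_13 = -1·-2503 + -1·695 + 3·233 + -3·-352 = 3563

-1,-1,3,-3 ; 3563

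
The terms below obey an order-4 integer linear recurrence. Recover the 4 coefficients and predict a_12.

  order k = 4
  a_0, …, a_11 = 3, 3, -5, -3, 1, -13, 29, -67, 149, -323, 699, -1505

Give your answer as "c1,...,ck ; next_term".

-2,1,1,-1 ; 3237

  a_4 = -2·-3 + 1·-5 + 1·3 + -1·3 = 1
  a_5 = -2·1 + 1·-3 + 1·-5 + -1·3 = -13
  a_6 = -2·-13 + 1·1 + 1·-3 + -1·-5 = 29
  a_7 = -2·29 + 1·-13 + 1·1 + -1·-3 = -67
  a_8 = -2·-67 + 1·29 + 1·-13 + -1·1 = 149
  a_9 = -2·149 + 1·-67 + 1·29 + -1·-13 = -323
  a_10 = -2·-323 + 1·149 + 1·-67 + -1·29 = 699
  a_11 = -2·699 + 1·-323 + 1·149 + -1·-67 = -1505
  a_12 = -2·-1505 + 1·699 + 1·-323 + -1·149 = 3237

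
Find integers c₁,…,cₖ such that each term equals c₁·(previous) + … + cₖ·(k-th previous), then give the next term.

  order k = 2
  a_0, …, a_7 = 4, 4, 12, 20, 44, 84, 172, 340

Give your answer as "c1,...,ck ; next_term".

  a_2 = 1·4 + 2·4 = 12
  a_3 = 1·12 + 2·4 = 20
  a_4 = 1·20 + 2·12 = 44
  a_5 = 1·44 + 2·20 = 84
  a_6 = 1·84 + 2·44 = 172
  a_7 = 1·172 + 2·84 = 340
  a_8 = 1·340 + 2·172 = 684

1,2 ; 684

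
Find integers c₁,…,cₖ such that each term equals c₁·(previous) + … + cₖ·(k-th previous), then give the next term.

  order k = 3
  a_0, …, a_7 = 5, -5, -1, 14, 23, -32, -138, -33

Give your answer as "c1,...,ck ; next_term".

  a_3 = 1·-1 + -4·-5 + -1·5 = 14
  a_4 = 1·14 + -4·-1 + -1·-5 = 23
  a_5 = 1·23 + -4·14 + -1·-1 = -32
  a_6 = 1·-32 + -4·23 + -1·14 = -138
  a_7 = 1·-138 + -4·-32 + -1·23 = -33
  a_8 = 1·-33 + -4·-138 + -1·-32 = 551

1,-4,-1 ; 551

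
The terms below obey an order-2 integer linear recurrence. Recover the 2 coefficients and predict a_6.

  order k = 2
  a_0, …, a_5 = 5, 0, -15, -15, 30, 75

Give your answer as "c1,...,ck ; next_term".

1,-3 ; -15

  a_2 = 1·0 + -3·5 = -15
  a_3 = 1·-15 + -3·0 = -15
  a_4 = 1·-15 + -3·-15 = 30
  a_5 = 1·30 + -3·-15 = 75
  a_6 = 1·75 + -3·30 = -15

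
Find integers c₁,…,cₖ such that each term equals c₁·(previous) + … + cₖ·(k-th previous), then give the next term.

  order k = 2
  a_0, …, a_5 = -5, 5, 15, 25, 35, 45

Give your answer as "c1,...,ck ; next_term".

2,-1 ; 55

  a_2 = 2·5 + -1·-5 = 15
  a_3 = 2·15 + -1·5 = 25
  a_4 = 2·25 + -1·15 = 35
  a_5 = 2·35 + -1·25 = 45
  a_6 = 2·45 + -1·35 = 55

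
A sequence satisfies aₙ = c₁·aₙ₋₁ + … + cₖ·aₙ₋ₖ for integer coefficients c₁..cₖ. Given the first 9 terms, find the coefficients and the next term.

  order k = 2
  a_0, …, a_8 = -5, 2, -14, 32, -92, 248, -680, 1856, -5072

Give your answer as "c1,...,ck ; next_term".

  a_2 = -2·2 + 2·-5 = -14
  a_3 = -2·-14 + 2·2 = 32
  a_4 = -2·32 + 2·-14 = -92
  a_5 = -2·-92 + 2·32 = 248
  a_6 = -2·248 + 2·-92 = -680
  a_7 = -2·-680 + 2·248 = 1856
  a_8 = -2·1856 + 2·-680 = -5072
  a_9 = -2·-5072 + 2·1856 = 13856

-2,2 ; 13856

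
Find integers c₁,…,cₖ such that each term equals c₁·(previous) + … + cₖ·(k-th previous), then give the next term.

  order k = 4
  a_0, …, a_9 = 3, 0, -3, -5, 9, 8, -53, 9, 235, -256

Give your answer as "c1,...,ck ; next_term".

0,-4,4,-1 ; -851

  a_4 = 0·-5 + -4·-3 + 4·0 + -1·3 = 9
  a_5 = 0·9 + -4·-5 + 4·-3 + -1·0 = 8
  a_6 = 0·8 + -4·9 + 4·-5 + -1·-3 = -53
  a_7 = 0·-53 + -4·8 + 4·9 + -1·-5 = 9
  a_8 = 0·9 + -4·-53 + 4·8 + -1·9 = 235
  a_9 = 0·235 + -4·9 + 4·-53 + -1·8 = -256
  a_10 = 0·-256 + -4·235 + 4·9 + -1·-53 = -851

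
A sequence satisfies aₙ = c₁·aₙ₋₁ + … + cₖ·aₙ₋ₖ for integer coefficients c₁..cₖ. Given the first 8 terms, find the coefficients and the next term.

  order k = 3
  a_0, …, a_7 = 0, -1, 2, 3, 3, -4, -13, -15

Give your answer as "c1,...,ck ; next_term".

1,-1,-2 ; 6

  a_3 = 1·2 + -1·-1 + -2·0 = 3
  a_4 = 1·3 + -1·2 + -2·-1 = 3
  a_5 = 1·3 + -1·3 + -2·2 = -4
  a_6 = 1·-4 + -1·3 + -2·3 = -13
  a_7 = 1·-13 + -1·-4 + -2·3 = -15
  a_8 = 1·-15 + -1·-13 + -2·-4 = 6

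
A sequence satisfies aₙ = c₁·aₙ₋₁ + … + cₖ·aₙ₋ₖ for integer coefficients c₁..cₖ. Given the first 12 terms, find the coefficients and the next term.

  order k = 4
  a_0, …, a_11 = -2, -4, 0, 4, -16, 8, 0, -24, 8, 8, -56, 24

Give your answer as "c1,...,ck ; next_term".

-1,0,2,2 ; 8

  a_4 = -1·4 + 0·0 + 2·-4 + 2·-2 = -16
  a_5 = -1·-16 + 0·4 + 2·0 + 2·-4 = 8
  a_6 = -1·8 + 0·-16 + 2·4 + 2·0 = 0
  a_7 = -1·0 + 0·8 + 2·-16 + 2·4 = -24
  a_8 = -1·-24 + 0·0 + 2·8 + 2·-16 = 8
  a_9 = -1·8 + 0·-24 + 2·0 + 2·8 = 8
  a_10 = -1·8 + 0·8 + 2·-24 + 2·0 = -56
  a_11 = -1·-56 + 0·8 + 2·8 + 2·-24 = 24
  a_12 = -1·24 + 0·-56 + 2·8 + 2·8 = 8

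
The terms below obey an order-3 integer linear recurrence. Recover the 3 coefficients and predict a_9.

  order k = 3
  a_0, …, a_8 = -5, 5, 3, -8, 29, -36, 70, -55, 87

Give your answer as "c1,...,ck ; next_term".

-1,2,3 ; 13

  a_3 = -1·3 + 2·5 + 3·-5 = -8
  a_4 = -1·-8 + 2·3 + 3·5 = 29
  a_5 = -1·29 + 2·-8 + 3·3 = -36
  a_6 = -1·-36 + 2·29 + 3·-8 = 70
  a_7 = -1·70 + 2·-36 + 3·29 = -55
  a_8 = -1·-55 + 2·70 + 3·-36 = 87
  a_9 = -1·87 + 2·-55 + 3·70 = 13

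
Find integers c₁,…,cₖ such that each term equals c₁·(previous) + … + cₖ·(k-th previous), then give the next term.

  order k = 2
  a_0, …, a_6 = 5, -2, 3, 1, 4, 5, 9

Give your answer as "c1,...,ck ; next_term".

  a_2 = 1·-2 + 1·5 = 3
  a_3 = 1·3 + 1·-2 = 1
  a_4 = 1·1 + 1·3 = 4
  a_5 = 1·4 + 1·1 = 5
  a_6 = 1·5 + 1·4 = 9
  a_7 = 1·9 + 1·5 = 14

1,1 ; 14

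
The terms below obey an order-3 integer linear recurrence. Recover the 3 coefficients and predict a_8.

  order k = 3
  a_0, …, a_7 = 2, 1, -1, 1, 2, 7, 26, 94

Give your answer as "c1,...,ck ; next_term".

3,2,1 ; 341

  a_3 = 3·-1 + 2·1 + 1·2 = 1
  a_4 = 3·1 + 2·-1 + 1·1 = 2
  a_5 = 3·2 + 2·1 + 1·-1 = 7
  a_6 = 3·7 + 2·2 + 1·1 = 26
  a_7 = 3·26 + 2·7 + 1·2 = 94
  a_8 = 3·94 + 2·26 + 1·7 = 341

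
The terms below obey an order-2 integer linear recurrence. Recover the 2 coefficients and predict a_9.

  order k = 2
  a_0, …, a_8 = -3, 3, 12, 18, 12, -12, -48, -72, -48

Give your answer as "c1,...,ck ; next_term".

2,-2 ; 48

  a_2 = 2·3 + -2·-3 = 12
  a_3 = 2·12 + -2·3 = 18
  a_4 = 2·18 + -2·12 = 12
  a_5 = 2·12 + -2·18 = -12
  a_6 = 2·-12 + -2·12 = -48
  a_7 = 2·-48 + -2·-12 = -72
  a_8 = 2·-72 + -2·-48 = -48
  a_9 = 2·-48 + -2·-72 = 48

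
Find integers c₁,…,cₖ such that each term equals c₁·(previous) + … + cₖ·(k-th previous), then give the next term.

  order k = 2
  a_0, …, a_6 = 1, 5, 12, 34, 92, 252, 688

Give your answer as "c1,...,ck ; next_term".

  a_2 = 2·5 + 2·1 = 12
  a_3 = 2·12 + 2·5 = 34
  a_4 = 2·34 + 2·12 = 92
  a_5 = 2·92 + 2·34 = 252
  a_6 = 2·252 + 2·92 = 688
  a_7 = 2·688 + 2·252 = 1880

2,2 ; 1880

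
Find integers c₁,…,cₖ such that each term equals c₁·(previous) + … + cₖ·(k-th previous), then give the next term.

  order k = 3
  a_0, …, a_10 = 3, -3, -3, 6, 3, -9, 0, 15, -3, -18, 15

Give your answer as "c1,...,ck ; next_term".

1,-1,2 ; 27

  a_3 = 1·-3 + -1·-3 + 2·3 = 6
  a_4 = 1·6 + -1·-3 + 2·-3 = 3
  a_5 = 1·3 + -1·6 + 2·-3 = -9
  a_6 = 1·-9 + -1·3 + 2·6 = 0
  a_7 = 1·0 + -1·-9 + 2·3 = 15
  a_8 = 1·15 + -1·0 + 2·-9 = -3
  a_9 = 1·-3 + -1·15 + 2·0 = -18
  a_10 = 1·-18 + -1·-3 + 2·15 = 15
  a_11 = 1·15 + -1·-18 + 2·-3 = 27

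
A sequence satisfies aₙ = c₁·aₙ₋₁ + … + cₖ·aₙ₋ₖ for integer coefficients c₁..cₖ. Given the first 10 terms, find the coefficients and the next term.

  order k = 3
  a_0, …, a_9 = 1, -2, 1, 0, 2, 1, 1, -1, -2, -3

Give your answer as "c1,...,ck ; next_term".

1,0,-1 ; -2

  a_3 = 1·1 + 0·-2 + -1·1 = 0
  a_4 = 1·0 + 0·1 + -1·-2 = 2
  a_5 = 1·2 + 0·0 + -1·1 = 1
  a_6 = 1·1 + 0·2 + -1·0 = 1
  a_7 = 1·1 + 0·1 + -1·2 = -1
  a_8 = 1·-1 + 0·1 + -1·1 = -2
  a_9 = 1·-2 + 0·-1 + -1·1 = -3
  a_10 = 1·-3 + 0·-2 + -1·-1 = -2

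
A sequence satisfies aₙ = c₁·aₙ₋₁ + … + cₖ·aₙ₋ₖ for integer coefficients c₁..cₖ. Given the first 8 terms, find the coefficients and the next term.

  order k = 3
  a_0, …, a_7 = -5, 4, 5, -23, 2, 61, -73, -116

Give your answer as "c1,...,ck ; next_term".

0,-2,3 ; 329

  a_3 = 0·5 + -2·4 + 3·-5 = -23
  a_4 = 0·-23 + -2·5 + 3·4 = 2
  a_5 = 0·2 + -2·-23 + 3·5 = 61
  a_6 = 0·61 + -2·2 + 3·-23 = -73
  a_7 = 0·-73 + -2·61 + 3·2 = -116
  a_8 = 0·-116 + -2·-73 + 3·61 = 329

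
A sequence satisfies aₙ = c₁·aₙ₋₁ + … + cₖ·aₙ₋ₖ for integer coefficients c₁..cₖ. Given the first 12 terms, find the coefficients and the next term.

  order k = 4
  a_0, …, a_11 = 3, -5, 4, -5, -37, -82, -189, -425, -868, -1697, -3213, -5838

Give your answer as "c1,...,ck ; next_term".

  a_4 = 3·-5 + -2·4 + 1·-5 + -3·3 = -37
  a_5 = 3·-37 + -2·-5 + 1·4 + -3·-5 = -82
  a_6 = 3·-82 + -2·-37 + 1·-5 + -3·4 = -189
  a_7 = 3·-189 + -2·-82 + 1·-37 + -3·-5 = -425
  a_8 = 3·-425 + -2·-189 + 1·-82 + -3·-37 = -868
  a_9 = 3·-868 + -2·-425 + 1·-189 + -3·-82 = -1697
  a_10 = 3·-1697 + -2·-868 + 1·-425 + -3·-189 = -3213
  a_11 = 3·-3213 + -2·-1697 + 1·-868 + -3·-425 = -5838
  a_12 = 3·-5838 + -2·-3213 + 1·-1697 + -3·-868 = -10181

3,-2,1,-3 ; -10181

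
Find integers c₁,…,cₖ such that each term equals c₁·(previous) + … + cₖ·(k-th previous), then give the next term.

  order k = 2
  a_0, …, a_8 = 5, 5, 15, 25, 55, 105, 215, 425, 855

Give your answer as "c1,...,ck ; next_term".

  a_2 = 1·5 + 2·5 = 15
  a_3 = 1·15 + 2·5 = 25
  a_4 = 1·25 + 2·15 = 55
  a_5 = 1·55 + 2·25 = 105
  a_6 = 1·105 + 2·55 = 215
  a_7 = 1·215 + 2·105 = 425
  a_8 = 1·425 + 2·215 = 855
  a_9 = 1·855 + 2·425 = 1705

1,2 ; 1705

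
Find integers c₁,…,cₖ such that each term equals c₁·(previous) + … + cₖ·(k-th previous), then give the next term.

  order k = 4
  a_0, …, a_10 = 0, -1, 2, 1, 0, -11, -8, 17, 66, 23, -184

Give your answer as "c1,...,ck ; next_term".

1,-2,-3,3 ; -377

  a_4 = 1·1 + -2·2 + -3·-1 + 3·0 = 0
  a_5 = 1·0 + -2·1 + -3·2 + 3·-1 = -11
  a_6 = 1·-11 + -2·0 + -3·1 + 3·2 = -8
  a_7 = 1·-8 + -2·-11 + -3·0 + 3·1 = 17
  a_8 = 1·17 + -2·-8 + -3·-11 + 3·0 = 66
  a_9 = 1·66 + -2·17 + -3·-8 + 3·-11 = 23
  a_10 = 1·23 + -2·66 + -3·17 + 3·-8 = -184
  a_11 = 1·-184 + -2·23 + -3·66 + 3·17 = -377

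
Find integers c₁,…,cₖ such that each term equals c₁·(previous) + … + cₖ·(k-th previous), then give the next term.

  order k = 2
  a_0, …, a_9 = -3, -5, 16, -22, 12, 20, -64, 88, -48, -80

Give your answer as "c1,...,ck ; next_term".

  a_2 = -2·-5 + -2·-3 = 16
  a_3 = -2·16 + -2·-5 = -22
  a_4 = -2·-22 + -2·16 = 12
  a_5 = -2·12 + -2·-22 = 20
  a_6 = -2·20 + -2·12 = -64
  a_7 = -2·-64 + -2·20 = 88
  a_8 = -2·88 + -2·-64 = -48
  a_9 = -2·-48 + -2·88 = -80
  a_10 = -2·-80 + -2·-48 = 256

-2,-2 ; 256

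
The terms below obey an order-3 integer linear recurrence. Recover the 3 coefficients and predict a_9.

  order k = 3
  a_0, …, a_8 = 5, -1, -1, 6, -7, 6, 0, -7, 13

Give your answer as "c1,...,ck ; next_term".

  a_3 = -1·-1 + 0·-1 + 1·5 = 6
  a_4 = -1·6 + 0·-1 + 1·-1 = -7
  a_5 = -1·-7 + 0·6 + 1·-1 = 6
  a_6 = -1·6 + 0·-7 + 1·6 = 0
  a_7 = -1·0 + 0·6 + 1·-7 = -7
  a_8 = -1·-7 + 0·0 + 1·6 = 13
  a_9 = -1·13 + 0·-7 + 1·0 = -13

-1,0,1 ; -13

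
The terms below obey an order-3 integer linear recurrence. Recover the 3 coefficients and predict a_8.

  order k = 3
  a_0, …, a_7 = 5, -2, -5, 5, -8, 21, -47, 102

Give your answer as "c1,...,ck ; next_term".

-2,0,-1 ; -225

  a_3 = -2·-5 + 0·-2 + -1·5 = 5
  a_4 = -2·5 + 0·-5 + -1·-2 = -8
  a_5 = -2·-8 + 0·5 + -1·-5 = 21
  a_6 = -2·21 + 0·-8 + -1·5 = -47
  a_7 = -2·-47 + 0·21 + -1·-8 = 102
  a_8 = -2·102 + 0·-47 + -1·21 = -225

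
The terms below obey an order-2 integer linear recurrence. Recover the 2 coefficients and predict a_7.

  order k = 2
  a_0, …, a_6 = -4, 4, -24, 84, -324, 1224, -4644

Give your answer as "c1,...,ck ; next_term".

-3,3 ; 17604

  a_2 = -3·4 + 3·-4 = -24
  a_3 = -3·-24 + 3·4 = 84
  a_4 = -3·84 + 3·-24 = -324
  a_5 = -3·-324 + 3·84 = 1224
  a_6 = -3·1224 + 3·-324 = -4644
  a_7 = -3·-4644 + 3·1224 = 17604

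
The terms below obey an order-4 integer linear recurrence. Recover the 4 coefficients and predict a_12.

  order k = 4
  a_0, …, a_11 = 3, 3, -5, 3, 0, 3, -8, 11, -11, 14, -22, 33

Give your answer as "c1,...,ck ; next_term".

  a_4 = -1·3 + 0·-5 + 0·3 + 1·3 = 0
  a_5 = -1·0 + 0·3 + 0·-5 + 1·3 = 3
  a_6 = -1·3 + 0·0 + 0·3 + 1·-5 = -8
  a_7 = -1·-8 + 0·3 + 0·0 + 1·3 = 11
  a_8 = -1·11 + 0·-8 + 0·3 + 1·0 = -11
  a_9 = -1·-11 + 0·11 + 0·-8 + 1·3 = 14
  a_10 = -1·14 + 0·-11 + 0·11 + 1·-8 = -22
  a_11 = -1·-22 + 0·14 + 0·-11 + 1·11 = 33
  a_12 = -1·33 + 0·-22 + 0·14 + 1·-11 = -44

-1,0,0,1 ; -44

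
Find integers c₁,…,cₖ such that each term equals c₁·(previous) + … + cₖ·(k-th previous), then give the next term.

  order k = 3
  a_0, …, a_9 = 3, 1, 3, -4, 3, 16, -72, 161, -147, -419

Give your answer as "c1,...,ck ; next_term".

  a_3 = -3·3 + -4·1 + 3·3 = -4
  a_4 = -3·-4 + -4·3 + 3·1 = 3
  a_5 = -3·3 + -4·-4 + 3·3 = 16
  a_6 = -3·16 + -4·3 + 3·-4 = -72
  a_7 = -3·-72 + -4·16 + 3·3 = 161
  a_8 = -3·161 + -4·-72 + 3·16 = -147
  a_9 = -3·-147 + -4·161 + 3·-72 = -419
  a_10 = -3·-419 + -4·-147 + 3·161 = 2328

-3,-4,3 ; 2328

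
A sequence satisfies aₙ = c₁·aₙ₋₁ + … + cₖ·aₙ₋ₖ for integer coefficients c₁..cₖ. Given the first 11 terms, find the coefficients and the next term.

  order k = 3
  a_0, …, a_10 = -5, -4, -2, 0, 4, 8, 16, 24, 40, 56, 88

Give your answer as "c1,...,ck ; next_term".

1,2,-2 ; 120

  a_3 = 1·-2 + 2·-4 + -2·-5 = 0
  a_4 = 1·0 + 2·-2 + -2·-4 = 4
  a_5 = 1·4 + 2·0 + -2·-2 = 8
  a_6 = 1·8 + 2·4 + -2·0 = 16
  a_7 = 1·16 + 2·8 + -2·4 = 24
  a_8 = 1·24 + 2·16 + -2·8 = 40
  a_9 = 1·40 + 2·24 + -2·16 = 56
  a_10 = 1·56 + 2·40 + -2·24 = 88
  a_11 = 1·88 + 2·56 + -2·40 = 120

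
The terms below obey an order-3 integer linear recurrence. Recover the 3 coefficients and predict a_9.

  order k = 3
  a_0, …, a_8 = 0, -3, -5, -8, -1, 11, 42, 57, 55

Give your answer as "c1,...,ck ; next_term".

1,1,-4 ; -56

  a_3 = 1·-5 + 1·-3 + -4·0 = -8
  a_4 = 1·-8 + 1·-5 + -4·-3 = -1
  a_5 = 1·-1 + 1·-8 + -4·-5 = 11
  a_6 = 1·11 + 1·-1 + -4·-8 = 42
  a_7 = 1·42 + 1·11 + -4·-1 = 57
  a_8 = 1·57 + 1·42 + -4·11 = 55
  a_9 = 1·55 + 1·57 + -4·42 = -56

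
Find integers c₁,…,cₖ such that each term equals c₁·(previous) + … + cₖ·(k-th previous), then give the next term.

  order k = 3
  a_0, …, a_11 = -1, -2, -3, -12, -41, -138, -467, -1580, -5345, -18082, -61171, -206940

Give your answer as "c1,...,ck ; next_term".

3,1,1 ; -700073

  a_3 = 3·-3 + 1·-2 + 1·-1 = -12
  a_4 = 3·-12 + 1·-3 + 1·-2 = -41
  a_5 = 3·-41 + 1·-12 + 1·-3 = -138
  a_6 = 3·-138 + 1·-41 + 1·-12 = -467
  a_7 = 3·-467 + 1·-138 + 1·-41 = -1580
  a_8 = 3·-1580 + 1·-467 + 1·-138 = -5345
  a_9 = 3·-5345 + 1·-1580 + 1·-467 = -18082
  a_10 = 3·-18082 + 1·-5345 + 1·-1580 = -61171
  a_11 = 3·-61171 + 1·-18082 + 1·-5345 = -206940
  a_12 = 3·-206940 + 1·-61171 + 1·-18082 = -700073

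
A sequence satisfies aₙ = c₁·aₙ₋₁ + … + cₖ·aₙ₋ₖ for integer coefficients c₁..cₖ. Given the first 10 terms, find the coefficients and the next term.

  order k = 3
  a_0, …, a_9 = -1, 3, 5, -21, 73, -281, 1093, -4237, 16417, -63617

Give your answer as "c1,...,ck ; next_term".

  a_3 = -4·5 + -1·3 + -2·-1 = -21
  a_4 = -4·-21 + -1·5 + -2·3 = 73
  a_5 = -4·73 + -1·-21 + -2·5 = -281
  a_6 = -4·-281 + -1·73 + -2·-21 = 1093
  a_7 = -4·1093 + -1·-281 + -2·73 = -4237
  a_8 = -4·-4237 + -1·1093 + -2·-281 = 16417
  a_9 = -4·16417 + -1·-4237 + -2·1093 = -63617
  a_10 = -4·-63617 + -1·16417 + -2·-4237 = 246525

-4,-1,-2 ; 246525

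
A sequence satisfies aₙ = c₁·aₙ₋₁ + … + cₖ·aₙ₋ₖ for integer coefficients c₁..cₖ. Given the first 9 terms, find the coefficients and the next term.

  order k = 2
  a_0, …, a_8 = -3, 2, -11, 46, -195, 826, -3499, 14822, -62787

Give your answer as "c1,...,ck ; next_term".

  a_2 = -4·2 + 1·-3 = -11
  a_3 = -4·-11 + 1·2 = 46
  a_4 = -4·46 + 1·-11 = -195
  a_5 = -4·-195 + 1·46 = 826
  a_6 = -4·826 + 1·-195 = -3499
  a_7 = -4·-3499 + 1·826 = 14822
  a_8 = -4·14822 + 1·-3499 = -62787
  a_9 = -4·-62787 + 1·14822 = 265970

-4,1 ; 265970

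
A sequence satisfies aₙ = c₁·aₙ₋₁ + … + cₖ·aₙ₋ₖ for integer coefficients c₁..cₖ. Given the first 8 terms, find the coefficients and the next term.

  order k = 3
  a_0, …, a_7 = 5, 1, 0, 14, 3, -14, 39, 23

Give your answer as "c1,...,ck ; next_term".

  a_3 = 0·0 + -1·1 + 3·5 = 14
  a_4 = 0·14 + -1·0 + 3·1 = 3
  a_5 = 0·3 + -1·14 + 3·0 = -14
  a_6 = 0·-14 + -1·3 + 3·14 = 39
  a_7 = 0·39 + -1·-14 + 3·3 = 23
  a_8 = 0·23 + -1·39 + 3·-14 = -81

0,-1,3 ; -81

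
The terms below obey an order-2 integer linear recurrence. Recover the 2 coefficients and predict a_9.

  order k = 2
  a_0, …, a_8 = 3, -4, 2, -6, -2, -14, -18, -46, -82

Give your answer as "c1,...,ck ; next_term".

1,2 ; -174

  a_2 = 1·-4 + 2·3 = 2
  a_3 = 1·2 + 2·-4 = -6
  a_4 = 1·-6 + 2·2 = -2
  a_5 = 1·-2 + 2·-6 = -14
  a_6 = 1·-14 + 2·-2 = -18
  a_7 = 1·-18 + 2·-14 = -46
  a_8 = 1·-46 + 2·-18 = -82
  a_9 = 1·-82 + 2·-46 = -174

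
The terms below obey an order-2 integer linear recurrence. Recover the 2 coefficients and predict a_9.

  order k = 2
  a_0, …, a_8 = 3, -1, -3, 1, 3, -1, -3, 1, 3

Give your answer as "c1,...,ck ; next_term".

  a_2 = 0·-1 + -1·3 = -3
  a_3 = 0·-3 + -1·-1 = 1
  a_4 = 0·1 + -1·-3 = 3
  a_5 = 0·3 + -1·1 = -1
  a_6 = 0·-1 + -1·3 = -3
  a_7 = 0·-3 + -1·-1 = 1
  a_8 = 0·1 + -1·-3 = 3
  a_9 = 0·3 + -1·1 = -1

0,-1 ; -1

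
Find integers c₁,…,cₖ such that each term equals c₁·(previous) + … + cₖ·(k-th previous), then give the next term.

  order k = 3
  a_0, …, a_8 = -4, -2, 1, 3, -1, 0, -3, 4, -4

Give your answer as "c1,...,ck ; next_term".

-1,0,-1 ; 7

  a_3 = -1·1 + 0·-2 + -1·-4 = 3
  a_4 = -1·3 + 0·1 + -1·-2 = -1
  a_5 = -1·-1 + 0·3 + -1·1 = 0
  a_6 = -1·0 + 0·-1 + -1·3 = -3
  a_7 = -1·-3 + 0·0 + -1·-1 = 4
  a_8 = -1·4 + 0·-3 + -1·0 = -4
  a_9 = -1·-4 + 0·4 + -1·-3 = 7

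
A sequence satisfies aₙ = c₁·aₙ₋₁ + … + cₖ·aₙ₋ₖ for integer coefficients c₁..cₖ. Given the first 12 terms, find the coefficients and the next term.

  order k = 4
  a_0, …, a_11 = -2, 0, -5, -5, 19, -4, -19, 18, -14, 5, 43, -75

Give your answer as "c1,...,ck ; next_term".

  a_4 = -1·-5 + -2·-5 + -1·0 + -2·-2 = 19
  a_5 = -1·19 + -2·-5 + -1·-5 + -2·0 = -4
  a_6 = -1·-4 + -2·19 + -1·-5 + -2·-5 = -19
  a_7 = -1·-19 + -2·-4 + -1·19 + -2·-5 = 18
  a_8 = -1·18 + -2·-19 + -1·-4 + -2·19 = -14
  a_9 = -1·-14 + -2·18 + -1·-19 + -2·-4 = 5
  a_10 = -1·5 + -2·-14 + -1·18 + -2·-19 = 43
  a_11 = -1·43 + -2·5 + -1·-14 + -2·18 = -75
  a_12 = -1·-75 + -2·43 + -1·5 + -2·-14 = 12

-1,-2,-1,-2 ; 12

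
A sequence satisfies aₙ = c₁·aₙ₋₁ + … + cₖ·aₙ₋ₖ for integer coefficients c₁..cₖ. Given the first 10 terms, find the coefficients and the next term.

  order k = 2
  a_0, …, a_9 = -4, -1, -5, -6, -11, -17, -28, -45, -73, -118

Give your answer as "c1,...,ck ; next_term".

1,1 ; -191

  a_2 = 1·-1 + 1·-4 = -5
  a_3 = 1·-5 + 1·-1 = -6
  a_4 = 1·-6 + 1·-5 = -11
  a_5 = 1·-11 + 1·-6 = -17
  a_6 = 1·-17 + 1·-11 = -28
  a_7 = 1·-28 + 1·-17 = -45
  a_8 = 1·-45 + 1·-28 = -73
  a_9 = 1·-73 + 1·-45 = -118
  a_10 = 1·-118 + 1·-73 = -191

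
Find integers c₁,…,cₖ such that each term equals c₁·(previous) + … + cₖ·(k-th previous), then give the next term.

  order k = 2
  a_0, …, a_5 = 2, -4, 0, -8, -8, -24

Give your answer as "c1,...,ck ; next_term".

  a_2 = 1·-4 + 2·2 = 0
  a_3 = 1·0 + 2·-4 = -8
  a_4 = 1·-8 + 2·0 = -8
  a_5 = 1·-8 + 2·-8 = -24
  a_6 = 1·-24 + 2·-8 = -40

1,2 ; -40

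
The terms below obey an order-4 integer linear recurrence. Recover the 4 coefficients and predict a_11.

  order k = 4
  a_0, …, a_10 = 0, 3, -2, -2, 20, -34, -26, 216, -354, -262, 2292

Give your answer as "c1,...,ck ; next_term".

-1,-3,4,-4 ; -3786

  a_4 = -1·-2 + -3·-2 + 4·3 + -4·0 = 20
  a_5 = -1·20 + -3·-2 + 4·-2 + -4·3 = -34
  a_6 = -1·-34 + -3·20 + 4·-2 + -4·-2 = -26
  a_7 = -1·-26 + -3·-34 + 4·20 + -4·-2 = 216
  a_8 = -1·216 + -3·-26 + 4·-34 + -4·20 = -354
  a_9 = -1·-354 + -3·216 + 4·-26 + -4·-34 = -262
  a_10 = -1·-262 + -3·-354 + 4·216 + -4·-26 = 2292
  a_11 = -1·2292 + -3·-262 + 4·-354 + -4·216 = -3786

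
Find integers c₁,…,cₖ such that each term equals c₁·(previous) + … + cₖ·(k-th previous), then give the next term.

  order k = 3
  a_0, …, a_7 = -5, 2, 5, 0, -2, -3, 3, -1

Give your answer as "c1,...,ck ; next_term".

-1,0,-1 ; 4

  a_3 = -1·5 + 0·2 + -1·-5 = 0
  a_4 = -1·0 + 0·5 + -1·2 = -2
  a_5 = -1·-2 + 0·0 + -1·5 = -3
  a_6 = -1·-3 + 0·-2 + -1·0 = 3
  a_7 = -1·3 + 0·-3 + -1·-2 = -1
  a_8 = -1·-1 + 0·3 + -1·-3 = 4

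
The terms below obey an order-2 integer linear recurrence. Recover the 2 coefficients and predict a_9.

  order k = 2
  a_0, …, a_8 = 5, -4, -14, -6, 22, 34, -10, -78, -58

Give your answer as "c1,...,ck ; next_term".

  a_2 = 1·-4 + -2·5 = -14
  a_3 = 1·-14 + -2·-4 = -6
  a_4 = 1·-6 + -2·-14 = 22
  a_5 = 1·22 + -2·-6 = 34
  a_6 = 1·34 + -2·22 = -10
  a_7 = 1·-10 + -2·34 = -78
  a_8 = 1·-78 + -2·-10 = -58
  a_9 = 1·-58 + -2·-78 = 98

1,-2 ; 98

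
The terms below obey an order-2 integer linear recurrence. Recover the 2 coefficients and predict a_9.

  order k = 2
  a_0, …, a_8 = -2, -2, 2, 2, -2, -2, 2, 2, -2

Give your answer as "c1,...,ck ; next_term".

  a_2 = 0·-2 + -1·-2 = 2
  a_3 = 0·2 + -1·-2 = 2
  a_4 = 0·2 + -1·2 = -2
  a_5 = 0·-2 + -1·2 = -2
  a_6 = 0·-2 + -1·-2 = 2
  a_7 = 0·2 + -1·-2 = 2
  a_8 = 0·2 + -1·2 = -2
  a_9 = 0·-2 + -1·2 = -2

0,-1 ; -2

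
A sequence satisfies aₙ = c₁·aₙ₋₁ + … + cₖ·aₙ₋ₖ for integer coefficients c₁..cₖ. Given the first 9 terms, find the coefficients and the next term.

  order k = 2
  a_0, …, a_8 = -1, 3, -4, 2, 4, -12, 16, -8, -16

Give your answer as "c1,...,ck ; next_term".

-2,-2 ; 48

  a_2 = -2·3 + -2·-1 = -4
  a_3 = -2·-4 + -2·3 = 2
  a_4 = -2·2 + -2·-4 = 4
  a_5 = -2·4 + -2·2 = -12
  a_6 = -2·-12 + -2·4 = 16
  a_7 = -2·16 + -2·-12 = -8
  a_8 = -2·-8 + -2·16 = -16
  a_9 = -2·-16 + -2·-8 = 48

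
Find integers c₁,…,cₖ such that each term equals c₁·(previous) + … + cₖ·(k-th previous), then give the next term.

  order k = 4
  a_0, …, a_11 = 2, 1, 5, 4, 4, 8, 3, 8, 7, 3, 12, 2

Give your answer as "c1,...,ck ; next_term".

0,1,1,-1 ; 8

  a_4 = 0·4 + 1·5 + 1·1 + -1·2 = 4
  a_5 = 0·4 + 1·4 + 1·5 + -1·1 = 8
  a_6 = 0·8 + 1·4 + 1·4 + -1·5 = 3
  a_7 = 0·3 + 1·8 + 1·4 + -1·4 = 8
  a_8 = 0·8 + 1·3 + 1·8 + -1·4 = 7
  a_9 = 0·7 + 1·8 + 1·3 + -1·8 = 3
  a_10 = 0·3 + 1·7 + 1·8 + -1·3 = 12
  a_11 = 0·12 + 1·3 + 1·7 + -1·8 = 2
  a_12 = 0·2 + 1·12 + 1·3 + -1·7 = 8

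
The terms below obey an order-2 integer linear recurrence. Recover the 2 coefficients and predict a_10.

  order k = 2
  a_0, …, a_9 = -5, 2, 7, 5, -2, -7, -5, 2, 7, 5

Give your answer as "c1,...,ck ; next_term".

1,-1 ; -2

  a_2 = 1·2 + -1·-5 = 7
  a_3 = 1·7 + -1·2 = 5
  a_4 = 1·5 + -1·7 = -2
  a_5 = 1·-2 + -1·5 = -7
  a_6 = 1·-7 + -1·-2 = -5
  a_7 = 1·-5 + -1·-7 = 2
  a_8 = 1·2 + -1·-5 = 7
  a_9 = 1·7 + -1·2 = 5
  a_10 = 1·5 + -1·7 = -2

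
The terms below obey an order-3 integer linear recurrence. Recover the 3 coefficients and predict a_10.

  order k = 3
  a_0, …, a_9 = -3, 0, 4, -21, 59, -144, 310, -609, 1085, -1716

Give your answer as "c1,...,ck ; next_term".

-3,-1,3 ; 2236

  a_3 = -3·4 + -1·0 + 3·-3 = -21
  a_4 = -3·-21 + -1·4 + 3·0 = 59
  a_5 = -3·59 + -1·-21 + 3·4 = -144
  a_6 = -3·-144 + -1·59 + 3·-21 = 310
  a_7 = -3·310 + -1·-144 + 3·59 = -609
  a_8 = -3·-609 + -1·310 + 3·-144 = 1085
  a_9 = -3·1085 + -1·-609 + 3·310 = -1716
  a_10 = -3·-1716 + -1·1085 + 3·-609 = 2236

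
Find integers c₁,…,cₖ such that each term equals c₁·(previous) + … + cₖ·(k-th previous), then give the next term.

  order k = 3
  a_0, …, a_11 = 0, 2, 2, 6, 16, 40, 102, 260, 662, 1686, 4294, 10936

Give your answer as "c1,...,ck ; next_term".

2,1,1 ; 27852

  a_3 = 2·2 + 1·2 + 1·0 = 6
  a_4 = 2·6 + 1·2 + 1·2 = 16
  a_5 = 2·16 + 1·6 + 1·2 = 40
  a_6 = 2·40 + 1·16 + 1·6 = 102
  a_7 = 2·102 + 1·40 + 1·16 = 260
  a_8 = 2·260 + 1·102 + 1·40 = 662
  a_9 = 2·662 + 1·260 + 1·102 = 1686
  a_10 = 2·1686 + 1·662 + 1·260 = 4294
  a_11 = 2·4294 + 1·1686 + 1·662 = 10936
  a_12 = 2·10936 + 1·4294 + 1·1686 = 27852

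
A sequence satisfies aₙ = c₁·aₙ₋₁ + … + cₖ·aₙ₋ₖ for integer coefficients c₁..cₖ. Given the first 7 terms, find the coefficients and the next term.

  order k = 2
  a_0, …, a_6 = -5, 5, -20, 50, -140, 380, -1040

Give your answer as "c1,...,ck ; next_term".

-2,2 ; 2840

  a_2 = -2·5 + 2·-5 = -20
  a_3 = -2·-20 + 2·5 = 50
  a_4 = -2·50 + 2·-20 = -140
  a_5 = -2·-140 + 2·50 = 380
  a_6 = -2·380 + 2·-140 = -1040
  a_7 = -2·-1040 + 2·380 = 2840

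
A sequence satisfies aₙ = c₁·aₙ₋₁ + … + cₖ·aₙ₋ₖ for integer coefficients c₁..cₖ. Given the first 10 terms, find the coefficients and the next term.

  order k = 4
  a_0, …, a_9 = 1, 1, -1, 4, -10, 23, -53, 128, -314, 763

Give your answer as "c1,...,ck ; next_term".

-3,-3,-3,2 ; -1837

  a_4 = -3·4 + -3·-1 + -3·1 + 2·1 = -10
  a_5 = -3·-10 + -3·4 + -3·-1 + 2·1 = 23
  a_6 = -3·23 + -3·-10 + -3·4 + 2·-1 = -53
  a_7 = -3·-53 + -3·23 + -3·-10 + 2·4 = 128
  a_8 = -3·128 + -3·-53 + -3·23 + 2·-10 = -314
  a_9 = -3·-314 + -3·128 + -3·-53 + 2·23 = 763
  a_10 = -3·763 + -3·-314 + -3·128 + 2·-53 = -1837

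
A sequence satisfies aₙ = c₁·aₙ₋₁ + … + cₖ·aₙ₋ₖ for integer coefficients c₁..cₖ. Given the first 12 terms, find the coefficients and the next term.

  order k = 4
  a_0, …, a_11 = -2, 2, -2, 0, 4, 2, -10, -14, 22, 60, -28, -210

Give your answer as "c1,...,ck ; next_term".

  a_4 = 0·0 + -3·-2 + -2·2 + -1·-2 = 4
  a_5 = 0·4 + -3·0 + -2·-2 + -1·2 = 2
  a_6 = 0·2 + -3·4 + -2·0 + -1·-2 = -10
  a_7 = 0·-10 + -3·2 + -2·4 + -1·0 = -14
  a_8 = 0·-14 + -3·-10 + -2·2 + -1·4 = 22
  a_9 = 0·22 + -3·-14 + -2·-10 + -1·2 = 60
  a_10 = 0·60 + -3·22 + -2·-14 + -1·-10 = -28
  a_11 = 0·-28 + -3·60 + -2·22 + -1·-14 = -210
  a_12 = 0·-210 + -3·-28 + -2·60 + -1·22 = -58

0,-3,-2,-1 ; -58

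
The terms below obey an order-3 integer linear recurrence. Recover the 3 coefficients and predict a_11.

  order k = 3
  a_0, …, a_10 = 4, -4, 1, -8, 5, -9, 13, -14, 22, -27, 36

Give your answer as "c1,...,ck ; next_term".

  a_3 = 0·1 + 1·-4 + -1·4 = -8
  a_4 = 0·-8 + 1·1 + -1·-4 = 5
  a_5 = 0·5 + 1·-8 + -1·1 = -9
  a_6 = 0·-9 + 1·5 + -1·-8 = 13
  a_7 = 0·13 + 1·-9 + -1·5 = -14
  a_8 = 0·-14 + 1·13 + -1·-9 = 22
  a_9 = 0·22 + 1·-14 + -1·13 = -27
  a_10 = 0·-27 + 1·22 + -1·-14 = 36
  a_11 = 0·36 + 1·-27 + -1·22 = -49

0,1,-1 ; -49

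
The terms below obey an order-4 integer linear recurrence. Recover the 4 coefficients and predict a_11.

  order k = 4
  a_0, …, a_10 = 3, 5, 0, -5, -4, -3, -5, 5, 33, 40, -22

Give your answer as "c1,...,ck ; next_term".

  a_4 = 2·-5 + -4·0 + 3·5 + -3·3 = -4
  a_5 = 2·-4 + -4·-5 + 3·0 + -3·5 = -3
  a_6 = 2·-3 + -4·-4 + 3·-5 + -3·0 = -5
  a_7 = 2·-5 + -4·-3 + 3·-4 + -3·-5 = 5
  a_8 = 2·5 + -4·-5 + 3·-3 + -3·-4 = 33
  a_9 = 2·33 + -4·5 + 3·-5 + -3·-3 = 40
  a_10 = 2·40 + -4·33 + 3·5 + -3·-5 = -22
  a_11 = 2·-22 + -4·40 + 3·33 + -3·5 = -120

2,-4,3,-3 ; -120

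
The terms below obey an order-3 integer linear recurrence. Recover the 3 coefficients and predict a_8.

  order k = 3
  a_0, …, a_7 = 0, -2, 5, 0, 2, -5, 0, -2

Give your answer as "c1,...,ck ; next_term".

0,0,-1 ; 5

  a_3 = 0·5 + 0·-2 + -1·0 = 0
  a_4 = 0·0 + 0·5 + -1·-2 = 2
  a_5 = 0·2 + 0·0 + -1·5 = -5
  a_6 = 0·-5 + 0·2 + -1·0 = 0
  a_7 = 0·0 + 0·-5 + -1·2 = -2
  a_8 = 0·-2 + 0·0 + -1·-5 = 5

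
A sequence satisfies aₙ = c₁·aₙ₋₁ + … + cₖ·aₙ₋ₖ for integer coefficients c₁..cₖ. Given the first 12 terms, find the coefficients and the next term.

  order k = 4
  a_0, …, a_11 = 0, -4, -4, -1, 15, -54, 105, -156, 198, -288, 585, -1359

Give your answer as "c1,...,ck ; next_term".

  a_4 = -3·-1 + -3·-4 + 0·-4 + 3·0 = 15
  a_5 = -3·15 + -3·-1 + 0·-4 + 3·-4 = -54
  a_6 = -3·-54 + -3·15 + 0·-1 + 3·-4 = 105
  a_7 = -3·105 + -3·-54 + 0·15 + 3·-1 = -156
  a_8 = -3·-156 + -3·105 + 0·-54 + 3·15 = 198
  a_9 = -3·198 + -3·-156 + 0·105 + 3·-54 = -288
  a_10 = -3·-288 + -3·198 + 0·-156 + 3·105 = 585
  a_11 = -3·585 + -3·-288 + 0·198 + 3·-156 = -1359
  a_12 = -3·-1359 + -3·585 + 0·-288 + 3·198 = 2916

-3,-3,0,3 ; 2916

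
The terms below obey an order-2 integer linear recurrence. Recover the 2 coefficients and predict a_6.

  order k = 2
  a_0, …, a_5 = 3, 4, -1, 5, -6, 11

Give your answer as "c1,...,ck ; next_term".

  a_2 = -1·4 + 1·3 = -1
  a_3 = -1·-1 + 1·4 = 5
  a_4 = -1·5 + 1·-1 = -6
  a_5 = -1·-6 + 1·5 = 11
  a_6 = -1·11 + 1·-6 = -17

-1,1 ; -17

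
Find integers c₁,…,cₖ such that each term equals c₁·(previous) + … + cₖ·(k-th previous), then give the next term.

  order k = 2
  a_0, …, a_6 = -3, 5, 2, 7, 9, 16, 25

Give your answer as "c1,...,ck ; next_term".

  a_2 = 1·5 + 1·-3 = 2
  a_3 = 1·2 + 1·5 = 7
  a_4 = 1·7 + 1·2 = 9
  a_5 = 1·9 + 1·7 = 16
  a_6 = 1·16 + 1·9 = 25
  a_7 = 1·25 + 1·16 = 41

1,1 ; 41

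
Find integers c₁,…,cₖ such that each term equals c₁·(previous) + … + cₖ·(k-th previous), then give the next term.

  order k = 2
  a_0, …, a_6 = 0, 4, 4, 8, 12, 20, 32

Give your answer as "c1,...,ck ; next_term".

1,1 ; 52

  a_2 = 1·4 + 1·0 = 4
  a_3 = 1·4 + 1·4 = 8
  a_4 = 1·8 + 1·4 = 12
  a_5 = 1·12 + 1·8 = 20
  a_6 = 1·20 + 1·12 = 32
  a_7 = 1·32 + 1·20 = 52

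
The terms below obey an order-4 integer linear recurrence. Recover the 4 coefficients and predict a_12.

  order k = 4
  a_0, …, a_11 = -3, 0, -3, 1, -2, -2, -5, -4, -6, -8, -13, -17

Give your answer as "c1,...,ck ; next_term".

1,0,0,1 ; -23

  a_4 = 1·1 + 0·-3 + 0·0 + 1·-3 = -2
  a_5 = 1·-2 + 0·1 + 0·-3 + 1·0 = -2
  a_6 = 1·-2 + 0·-2 + 0·1 + 1·-3 = -5
  a_7 = 1·-5 + 0·-2 + 0·-2 + 1·1 = -4
  a_8 = 1·-4 + 0·-5 + 0·-2 + 1·-2 = -6
  a_9 = 1·-6 + 0·-4 + 0·-5 + 1·-2 = -8
  a_10 = 1·-8 + 0·-6 + 0·-4 + 1·-5 = -13
  a_11 = 1·-13 + 0·-8 + 0·-6 + 1·-4 = -17
  a_12 = 1·-17 + 0·-13 + 0·-8 + 1·-6 = -23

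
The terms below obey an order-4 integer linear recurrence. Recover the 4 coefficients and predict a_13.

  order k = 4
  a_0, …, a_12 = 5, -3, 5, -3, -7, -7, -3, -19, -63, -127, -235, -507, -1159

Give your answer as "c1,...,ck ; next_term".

2,-1,2,2 ; -2535

  a_4 = 2·-3 + -1·5 + 2·-3 + 2·5 = -7
  a_5 = 2·-7 + -1·-3 + 2·5 + 2·-3 = -7
  a_6 = 2·-7 + -1·-7 + 2·-3 + 2·5 = -3
  a_7 = 2·-3 + -1·-7 + 2·-7 + 2·-3 = -19
  a_8 = 2·-19 + -1·-3 + 2·-7 + 2·-7 = -63
  a_9 = 2·-63 + -1·-19 + 2·-3 + 2·-7 = -127
  a_10 = 2·-127 + -1·-63 + 2·-19 + 2·-3 = -235
  a_11 = 2·-235 + -1·-127 + 2·-63 + 2·-19 = -507
  a_12 = 2·-507 + -1·-235 + 2·-127 + 2·-63 = -1159
  a_13 = 2·-1159 + -1·-507 + 2·-235 + 2·-127 = -2535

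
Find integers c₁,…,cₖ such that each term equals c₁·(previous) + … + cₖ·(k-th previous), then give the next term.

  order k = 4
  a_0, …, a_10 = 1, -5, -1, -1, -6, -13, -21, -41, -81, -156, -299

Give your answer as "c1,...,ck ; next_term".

1,1,1,1 ; -577

  a_4 = 1·-1 + 1·-1 + 1·-5 + 1·1 = -6
  a_5 = 1·-6 + 1·-1 + 1·-1 + 1·-5 = -13
  a_6 = 1·-13 + 1·-6 + 1·-1 + 1·-1 = -21
  a_7 = 1·-21 + 1·-13 + 1·-6 + 1·-1 = -41
  a_8 = 1·-41 + 1·-21 + 1·-13 + 1·-6 = -81
  a_9 = 1·-81 + 1·-41 + 1·-21 + 1·-13 = -156
  a_10 = 1·-156 + 1·-81 + 1·-41 + 1·-21 = -299
  a_11 = 1·-299 + 1·-156 + 1·-81 + 1·-41 = -577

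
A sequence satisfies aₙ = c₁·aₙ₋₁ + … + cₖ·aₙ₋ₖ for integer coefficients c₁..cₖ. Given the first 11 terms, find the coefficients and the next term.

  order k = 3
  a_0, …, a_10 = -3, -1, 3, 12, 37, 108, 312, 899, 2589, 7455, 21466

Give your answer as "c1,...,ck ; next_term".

3,0,-1 ; 61809

  a_3 = 3·3 + 0·-1 + -1·-3 = 12
  a_4 = 3·12 + 0·3 + -1·-1 = 37
  a_5 = 3·37 + 0·12 + -1·3 = 108
  a_6 = 3·108 + 0·37 + -1·12 = 312
  a_7 = 3·312 + 0·108 + -1·37 = 899
  a_8 = 3·899 + 0·312 + -1·108 = 2589
  a_9 = 3·2589 + 0·899 + -1·312 = 7455
  a_10 = 3·7455 + 0·2589 + -1·899 = 21466
  a_11 = 3·21466 + 0·7455 + -1·2589 = 61809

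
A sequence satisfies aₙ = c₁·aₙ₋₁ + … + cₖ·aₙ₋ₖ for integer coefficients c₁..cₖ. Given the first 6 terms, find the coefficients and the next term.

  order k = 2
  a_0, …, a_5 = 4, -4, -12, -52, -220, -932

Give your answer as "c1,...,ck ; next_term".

4,1 ; -3948

  a_2 = 4·-4 + 1·4 = -12
  a_3 = 4·-12 + 1·-4 = -52
  a_4 = 4·-52 + 1·-12 = -220
  a_5 = 4·-220 + 1·-52 = -932
  a_6 = 4·-932 + 1·-220 = -3948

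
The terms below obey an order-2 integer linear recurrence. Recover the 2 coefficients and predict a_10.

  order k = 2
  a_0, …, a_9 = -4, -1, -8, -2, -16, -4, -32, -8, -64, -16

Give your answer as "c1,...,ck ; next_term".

0,2 ; -128

  a_2 = 0·-1 + 2·-4 = -8
  a_3 = 0·-8 + 2·-1 = -2
  a_4 = 0·-2 + 2·-8 = -16
  a_5 = 0·-16 + 2·-2 = -4
  a_6 = 0·-4 + 2·-16 = -32
  a_7 = 0·-32 + 2·-4 = -8
  a_8 = 0·-8 + 2·-32 = -64
  a_9 = 0·-64 + 2·-8 = -16
  a_10 = 0·-16 + 2·-64 = -128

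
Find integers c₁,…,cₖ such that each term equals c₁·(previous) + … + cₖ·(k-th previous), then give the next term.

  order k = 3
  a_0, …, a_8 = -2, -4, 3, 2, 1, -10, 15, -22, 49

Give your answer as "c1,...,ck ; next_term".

-2,-1,-2 ; -106

  a_3 = -2·3 + -1·-4 + -2·-2 = 2
  a_4 = -2·2 + -1·3 + -2·-4 = 1
  a_5 = -2·1 + -1·2 + -2·3 = -10
  a_6 = -2·-10 + -1·1 + -2·2 = 15
  a_7 = -2·15 + -1·-10 + -2·1 = -22
  a_8 = -2·-22 + -1·15 + -2·-10 = 49
  a_9 = -2·49 + -1·-22 + -2·15 = -106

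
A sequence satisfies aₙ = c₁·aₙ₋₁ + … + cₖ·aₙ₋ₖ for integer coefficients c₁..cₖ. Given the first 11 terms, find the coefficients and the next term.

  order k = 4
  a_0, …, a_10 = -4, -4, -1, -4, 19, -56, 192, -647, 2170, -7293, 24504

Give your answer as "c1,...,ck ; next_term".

-3,1,-1,-1 ; -82328

  a_4 = -3·-4 + 1·-1 + -1·-4 + -1·-4 = 19
  a_5 = -3·19 + 1·-4 + -1·-1 + -1·-4 = -56
  a_6 = -3·-56 + 1·19 + -1·-4 + -1·-1 = 192
  a_7 = -3·192 + 1·-56 + -1·19 + -1·-4 = -647
  a_8 = -3·-647 + 1·192 + -1·-56 + -1·19 = 2170
  a_9 = -3·2170 + 1·-647 + -1·192 + -1·-56 = -7293
  a_10 = -3·-7293 + 1·2170 + -1·-647 + -1·192 = 24504
  a_11 = -3·24504 + 1·-7293 + -1·2170 + -1·-647 = -82328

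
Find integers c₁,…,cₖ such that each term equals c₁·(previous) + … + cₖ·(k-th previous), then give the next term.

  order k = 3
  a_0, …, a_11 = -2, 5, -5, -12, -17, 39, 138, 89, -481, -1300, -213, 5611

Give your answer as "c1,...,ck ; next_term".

  a_3 = 1·-5 + -3·5 + -4·-2 = -12
  a_4 = 1·-12 + -3·-5 + -4·5 = -17
  a_5 = 1·-17 + -3·-12 + -4·-5 = 39
  a_6 = 1·39 + -3·-17 + -4·-12 = 138
  a_7 = 1·138 + -3·39 + -4·-17 = 89
  a_8 = 1·89 + -3·138 + -4·39 = -481
  a_9 = 1·-481 + -3·89 + -4·138 = -1300
  a_10 = 1·-1300 + -3·-481 + -4·89 = -213
  a_11 = 1·-213 + -3·-1300 + -4·-481 = 5611
  a_12 = 1·5611 + -3·-213 + -4·-1300 = 11450

1,-3,-4 ; 11450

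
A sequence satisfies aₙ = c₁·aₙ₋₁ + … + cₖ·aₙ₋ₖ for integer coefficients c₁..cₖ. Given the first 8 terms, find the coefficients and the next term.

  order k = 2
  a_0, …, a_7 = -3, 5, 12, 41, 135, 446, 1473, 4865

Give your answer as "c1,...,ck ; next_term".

  a_2 = 3·5 + 1·-3 = 12
  a_3 = 3·12 + 1·5 = 41
  a_4 = 3·41 + 1·12 = 135
  a_5 = 3·135 + 1·41 = 446
  a_6 = 3·446 + 1·135 = 1473
  a_7 = 3·1473 + 1·446 = 4865
  a_8 = 3·4865 + 1·1473 = 16068

3,1 ; 16068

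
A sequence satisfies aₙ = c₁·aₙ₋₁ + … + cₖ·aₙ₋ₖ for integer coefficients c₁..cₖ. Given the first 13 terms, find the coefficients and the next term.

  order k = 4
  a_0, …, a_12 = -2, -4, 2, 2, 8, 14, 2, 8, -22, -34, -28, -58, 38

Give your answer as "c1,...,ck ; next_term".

0,1,0,-3 ; 44

  a_4 = 0·2 + 1·2 + 0·-4 + -3·-2 = 8
  a_5 = 0·8 + 1·2 + 0·2 + -3·-4 = 14
  a_6 = 0·14 + 1·8 + 0·2 + -3·2 = 2
  a_7 = 0·2 + 1·14 + 0·8 + -3·2 = 8
  a_8 = 0·8 + 1·2 + 0·14 + -3·8 = -22
  a_9 = 0·-22 + 1·8 + 0·2 + -3·14 = -34
  a_10 = 0·-34 + 1·-22 + 0·8 + -3·2 = -28
  a_11 = 0·-28 + 1·-34 + 0·-22 + -3·8 = -58
  a_12 = 0·-58 + 1·-28 + 0·-34 + -3·-22 = 38
  a_13 = 0·38 + 1·-58 + 0·-28 + -3·-34 = 44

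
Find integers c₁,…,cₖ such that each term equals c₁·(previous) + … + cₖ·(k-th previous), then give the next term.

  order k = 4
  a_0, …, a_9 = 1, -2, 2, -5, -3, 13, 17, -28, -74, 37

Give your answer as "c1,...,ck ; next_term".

  a_4 = 0·-5 + -3·2 + -2·-2 + -1·1 = -3
  a_5 = 0·-3 + -3·-5 + -2·2 + -1·-2 = 13
  a_6 = 0·13 + -3·-3 + -2·-5 + -1·2 = 17
  a_7 = 0·17 + -3·13 + -2·-3 + -1·-5 = -28
  a_8 = 0·-28 + -3·17 + -2·13 + -1·-3 = -74
  a_9 = 0·-74 + -3·-28 + -2·17 + -1·13 = 37
  a_10 = 0·37 + -3·-74 + -2·-28 + -1·17 = 261

0,-3,-2,-1 ; 261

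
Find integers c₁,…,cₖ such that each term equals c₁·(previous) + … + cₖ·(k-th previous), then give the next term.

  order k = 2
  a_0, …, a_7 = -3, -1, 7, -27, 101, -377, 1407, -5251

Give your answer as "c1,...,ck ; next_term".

-4,-1 ; 19597

  a_2 = -4·-1 + -1·-3 = 7
  a_3 = -4·7 + -1·-1 = -27
  a_4 = -4·-27 + -1·7 = 101
  a_5 = -4·101 + -1·-27 = -377
  a_6 = -4·-377 + -1·101 = 1407
  a_7 = -4·1407 + -1·-377 = -5251
  a_8 = -4·-5251 + -1·1407 = 19597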